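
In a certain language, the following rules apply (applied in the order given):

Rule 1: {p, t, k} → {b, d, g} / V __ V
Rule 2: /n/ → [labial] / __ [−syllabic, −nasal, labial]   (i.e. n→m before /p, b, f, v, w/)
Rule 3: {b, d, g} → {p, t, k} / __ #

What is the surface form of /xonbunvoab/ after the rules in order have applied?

xombumvoap

Rule 1 (intervocalic voicing): no segment meets the environment; /xonbunvoab/ is unchanged.
Rule 2 (nasal place assimilation): /n/ precedes the labial consonant /b/, so it assimilates in place to [m]. /n/ precedes the labial consonant /v/, so it assimilates in place to [m]. /xonbunvoab/ → xombumvoab.
Rule 3 (final devoicing): /b/ is a voiced stop in word-final position, so it devoices to [p]. /xombumvoab/ → xombumvoap.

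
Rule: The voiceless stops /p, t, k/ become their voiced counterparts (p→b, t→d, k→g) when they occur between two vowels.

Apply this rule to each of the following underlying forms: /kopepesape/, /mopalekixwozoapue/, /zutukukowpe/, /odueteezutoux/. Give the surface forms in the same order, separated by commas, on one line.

/kopepesape/: /p/ is a voiceless stop between vowels /o/ and /e/, so it voices to [b]. /p/ is a voiceless stop between vowels /e/ and /e/, so it voices to [b]. /p/ is a voiceless stop between vowels /a/ and /e/, so it voices to [b]. → [kobebesabe].
/mopalekixwozoapue/: /p/ is a voiceless stop between vowels /o/ and /a/, so it voices to [b]. /k/ is a voiceless stop between vowels /e/ and /i/, so it voices to [g]. /p/ is a voiceless stop between vowels /a/ and /u/, so it voices to [b]. → [mobalegixwozoabue].
/zutukukowpe/: /t/ is a voiceless stop between vowels /u/ and /u/, so it voices to [d]. /k/ is a voiceless stop between vowels /u/ and /u/, so it voices to [g]. /k/ is a voiceless stop between vowels /u/ and /o/, so it voices to [g]. → [zudugugowpe].
/odueteezutoux/: /t/ is a voiceless stop between vowels /e/ and /e/, so it voices to [d]. /t/ is a voiceless stop between vowels /u/ and /o/, so it voices to [d]. → [oduedeezudoux].

kobebesabe, mobalegixwozoabue, zudugugowpe, oduedeezudoux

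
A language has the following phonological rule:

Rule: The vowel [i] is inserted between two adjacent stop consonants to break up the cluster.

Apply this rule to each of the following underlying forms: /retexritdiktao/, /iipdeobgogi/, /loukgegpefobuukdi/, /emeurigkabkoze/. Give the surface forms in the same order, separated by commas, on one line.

/retexritdiktao/: /t/ and /d/ form a stop–stop cluster, so [i] is inserted between them. /k/ and /t/ form a stop–stop cluster, so [i] is inserted between them. → [retexritidikitao].
/iipdeobgogi/: /p/ and /d/ form a stop–stop cluster, so [i] is inserted between them. /b/ and /g/ form a stop–stop cluster, so [i] is inserted between them. → [iipideobigogi].
/loukgegpefobuukdi/: /k/ and /g/ form a stop–stop cluster, so [i] is inserted between them. /g/ and /p/ form a stop–stop cluster, so [i] is inserted between them. /k/ and /d/ form a stop–stop cluster, so [i] is inserted between them. → [loukigegipefobuukidi].
/emeurigkabkoze/: /g/ and /k/ form a stop–stop cluster, so [i] is inserted between them. /b/ and /k/ form a stop–stop cluster, so [i] is inserted between them. → [emeurigikabikoze].

retexritidikitao, iipideobigogi, loukigegipefobuukidi, emeurigikabikoze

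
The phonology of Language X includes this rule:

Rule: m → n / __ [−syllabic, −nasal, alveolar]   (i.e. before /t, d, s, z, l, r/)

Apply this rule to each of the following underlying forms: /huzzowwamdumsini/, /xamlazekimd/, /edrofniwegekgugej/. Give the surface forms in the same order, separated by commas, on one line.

/huzzowwamdumsini/: /m/ precedes the alveolar consonant /d/, so it assimilates in place to [n]. /m/ precedes the alveolar consonant /s/, so it assimilates in place to [n]. → [huzzowwandunsini].
/xamlazekimd/: /m/ precedes the alveolar consonant /l/, so it assimilates in place to [n]. /m/ precedes the alveolar consonant /d/, so it assimilates in place to [n]. → [xanlazekind].
/edrofniwegekgugej/: the rule's environment is not met; surfaces unchanged as [edrofniwegekgugej].

huzzowwandunsini, xanlazekind, edrofniwegekgugej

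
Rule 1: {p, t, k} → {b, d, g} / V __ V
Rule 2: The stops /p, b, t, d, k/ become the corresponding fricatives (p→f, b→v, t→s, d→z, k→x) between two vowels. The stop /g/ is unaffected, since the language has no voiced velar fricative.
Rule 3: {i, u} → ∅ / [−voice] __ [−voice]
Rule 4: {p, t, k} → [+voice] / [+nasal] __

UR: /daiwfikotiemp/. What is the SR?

daiwfigoziemb

Rule 1 (intervocalic voicing): /k/ is a voiceless stop between vowels /i/ and /o/, so it voices to [g]. /t/ is a voiceless stop between vowels /o/ and /i/, so it voices to [d]. /daiwfikotiemp/ → daiwfigodiemp.
Rule 2 (intervocalic spirantization): /d/ is a stop between vowels /o/ and /i/, so it spirantizes to the fricative [z]. /daiwfigodiemp/ → daiwfigoziemp.
Rule 3 (high vowel syncope): no segment meets the environment; /daiwfigoziemp/ is unchanged.
Rule 4 (post-nasal voicing): /p/ is a voiceless stop immediately after the nasal /m/, so it voices to [b]. /daiwfigoziemp/ → daiwfigoziemb.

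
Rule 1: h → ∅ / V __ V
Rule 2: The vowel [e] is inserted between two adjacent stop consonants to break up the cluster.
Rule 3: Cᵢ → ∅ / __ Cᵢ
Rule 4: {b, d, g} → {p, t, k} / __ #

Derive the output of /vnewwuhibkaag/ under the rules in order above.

vnewuibekaak

Rule 1 (intervocalic h-deletion): /h/ occurs between vowels /u/ and /i/, so it deletes. /vnewwuhibkaag/ → vnewwuibkaag.
Rule 2 (stop-cluster e-epenthesis): /b/ and /k/ form a stop–stop cluster, so [e] is inserted between them. /vnewwuibkaag/ → vnewwuibekaag.
Rule 3 (degemination): /ww/ is a geminate; the first /w/ deletes. /vnewwuibekaag/ → vnewuibekaag.
Rule 4 (final devoicing): /g/ is a voiced stop in word-final position, so it devoices to [k]. /vnewuibekaag/ → vnewuibekaak.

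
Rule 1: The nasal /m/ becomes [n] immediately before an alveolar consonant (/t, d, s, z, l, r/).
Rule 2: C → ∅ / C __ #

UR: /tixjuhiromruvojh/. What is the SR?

tixjuhironruvoj

Rule 1 (nasal place assimilation): /m/ precedes the alveolar consonant /r/, so it assimilates in place to [n]. /tixjuhiromruvojh/ → tixjuhironruvojh.
Rule 2 (final cluster simplification): /h/ is the second consonant of a word-final cluster /jh/, so it deletes. /tixjuhironruvojh/ → tixjuhironruvoj.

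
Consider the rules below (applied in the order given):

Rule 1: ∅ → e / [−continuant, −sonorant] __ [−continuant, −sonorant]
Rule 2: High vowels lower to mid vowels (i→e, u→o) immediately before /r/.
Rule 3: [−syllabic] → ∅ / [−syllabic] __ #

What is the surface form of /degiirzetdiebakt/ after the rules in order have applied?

Rule 1 (stop-cluster e-epenthesis): /t/ and /d/ form a stop–stop cluster, so [e] is inserted between them. /k/ and /t/ form a stop–stop cluster, so [e] is inserted between them. /degiirzetdiebakt/ → degiirzetediebaket.
Rule 2 (pre-rhotic lowering): /i/ is a high vowel immediately before /r/, so it lowers to [e]. /degiirzetediebaket/ → degierzetediebaket.
Rule 3 (final cluster simplification): no segment meets the environment; /degierzetediebaket/ is unchanged.

degierzetediebaket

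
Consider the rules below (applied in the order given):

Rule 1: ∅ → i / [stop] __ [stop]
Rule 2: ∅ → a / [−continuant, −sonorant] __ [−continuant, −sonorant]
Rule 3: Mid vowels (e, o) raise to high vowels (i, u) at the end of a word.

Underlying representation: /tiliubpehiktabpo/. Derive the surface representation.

Rule 1 (stop-cluster i-epenthesis): /b/ and /p/ form a stop–stop cluster, so [i] is inserted between them. /k/ and /t/ form a stop–stop cluster, so [i] is inserted between them. /b/ and /p/ form a stop–stop cluster, so [i] is inserted between them. /tiliubpehiktabpo/ → tiliubipehikitabipo.
Rule 2 (stop-cluster a-epenthesis): no segment meets the environment; /tiliubipehikitabipo/ is unchanged.
Rule 3 (final vowel raising): /o/ is a mid vowel in word-final position, so it raises to [u]. /tiliubipehikitabipo/ → tiliubipehikitabipu.

tiliubipehikitabipu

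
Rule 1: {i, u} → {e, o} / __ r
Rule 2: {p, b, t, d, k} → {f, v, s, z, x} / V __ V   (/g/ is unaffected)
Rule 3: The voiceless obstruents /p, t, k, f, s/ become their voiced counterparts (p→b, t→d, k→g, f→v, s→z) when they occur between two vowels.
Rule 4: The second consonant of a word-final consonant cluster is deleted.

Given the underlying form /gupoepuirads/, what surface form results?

Rule 1 (pre-rhotic lowering): /i/ is a high vowel immediately before /r/, so it lowers to [e]. /gupoepuirads/ → gupoepuerads.
Rule 2 (intervocalic spirantization): /p/ is a stop between vowels /u/ and /o/, so it spirantizes to the fricative [f]. /p/ is a stop between vowels /e/ and /u/, so it spirantizes to the fricative [f]. /gupoepuerads/ → gufoefuerads.
Rule 3 (intervocalic voicing): /f/ is a voiceless obstruent between vowels /u/ and /o/, so it voices to [v]. /f/ is a voiceless obstruent between vowels /e/ and /u/, so it voices to [v]. /gufoefuerads/ → guvoevuerads.
Rule 4 (final cluster simplification): /s/ is the second consonant of a word-final cluster /ds/, so it deletes. /guvoevuerads/ → guvoevuerad.

guvoevuerad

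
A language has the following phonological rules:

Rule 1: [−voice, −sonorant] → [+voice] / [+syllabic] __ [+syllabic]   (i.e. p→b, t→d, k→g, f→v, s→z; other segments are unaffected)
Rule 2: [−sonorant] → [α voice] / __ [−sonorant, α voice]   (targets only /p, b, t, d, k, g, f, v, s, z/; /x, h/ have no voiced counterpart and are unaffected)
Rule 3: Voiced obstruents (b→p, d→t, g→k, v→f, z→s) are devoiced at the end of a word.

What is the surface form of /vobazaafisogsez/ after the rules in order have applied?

vobazaavizokses

Rule 1 (intervocalic voicing): /f/ is a voiceless obstruent between vowels /a/ and /i/, so it voices to [v]. /s/ is a voiceless obstruent between vowels /i/ and /o/, so it voices to [z]. /vobazaafisogsez/ → vobazaavizogsez.
Rule 2 (regressive voicing assimilation): /g/ precedes the voiceless obstruent /s/, so it devoices to [k] by assimilation. /vobazaavizogsez/ → vobazaavizoksez.
Rule 3 (final devoicing): /z/ is a voiced obstruent in word-final position, so it devoices to [s]. /vobazaavizoksez/ → vobazaavizokses.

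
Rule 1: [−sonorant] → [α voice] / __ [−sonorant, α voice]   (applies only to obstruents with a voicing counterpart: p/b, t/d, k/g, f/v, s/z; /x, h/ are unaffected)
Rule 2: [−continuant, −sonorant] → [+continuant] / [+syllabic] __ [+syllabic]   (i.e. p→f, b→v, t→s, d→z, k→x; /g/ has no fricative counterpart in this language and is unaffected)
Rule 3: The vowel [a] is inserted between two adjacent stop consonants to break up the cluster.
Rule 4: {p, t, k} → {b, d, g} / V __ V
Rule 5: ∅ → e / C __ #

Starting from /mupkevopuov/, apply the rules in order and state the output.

Rule 1 (regressive voicing assimilation): no segment meets the environment; /mupkevopuov/ is unchanged.
Rule 2 (intervocalic spirantization): /p/ is a stop between vowels /o/ and /u/, so it spirantizes to the fricative [f]. /mupkevopuov/ → mupkevofuov.
Rule 3 (stop-cluster a-epenthesis): /p/ and /k/ form a stop–stop cluster, so [a] is inserted between them. /mupkevofuov/ → mupakevofuov.
Rule 4 (intervocalic voicing): /p/ is a voiceless stop between vowels /u/ and /a/, so it voices to [b]. /k/ is a voiceless stop between vowels /a/ and /e/, so it voices to [g]. /mupakevofuov/ → mubagevofuov.
Rule 5 (final e-epenthesis): the form ends in the consonant /v/, so [e] is inserted word-finally. /mubagevofuov/ → mubagevofuove.

mubagevofuove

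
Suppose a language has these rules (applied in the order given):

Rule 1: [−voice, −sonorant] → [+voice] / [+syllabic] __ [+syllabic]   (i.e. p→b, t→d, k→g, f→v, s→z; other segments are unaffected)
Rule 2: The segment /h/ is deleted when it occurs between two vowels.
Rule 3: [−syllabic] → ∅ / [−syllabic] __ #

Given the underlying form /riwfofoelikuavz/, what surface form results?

riwfovoeliguav

Rule 1 (intervocalic voicing): /f/ is a voiceless obstruent between vowels /o/ and /o/, so it voices to [v]. /k/ is a voiceless obstruent between vowels /i/ and /u/, so it voices to [g]. /riwfofoelikuavz/ → riwfovoeliguavz.
Rule 2 (intervocalic h-deletion): no segment meets the environment; /riwfovoeliguavz/ is unchanged.
Rule 3 (final cluster simplification): /z/ is the second consonant of a word-final cluster /vz/, so it deletes. /riwfovoeliguavz/ → riwfovoeliguav.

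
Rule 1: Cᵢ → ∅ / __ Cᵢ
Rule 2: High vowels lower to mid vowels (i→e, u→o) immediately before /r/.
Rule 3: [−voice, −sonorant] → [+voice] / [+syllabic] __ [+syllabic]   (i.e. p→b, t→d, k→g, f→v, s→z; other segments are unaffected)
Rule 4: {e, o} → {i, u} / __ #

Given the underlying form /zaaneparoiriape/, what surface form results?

zaanebaroeriabi

Rule 1 (degemination): no segment meets the environment; /zaaneparoiriape/ is unchanged.
Rule 2 (pre-rhotic lowering): /i/ is a high vowel immediately before /r/, so it lowers to [e]. /zaaneparoiriape/ → zaaneparoeriape.
Rule 3 (intervocalic voicing): /p/ is a voiceless obstruent between vowels /e/ and /a/, so it voices to [b]. /p/ is a voiceless obstruent between vowels /a/ and /e/, so it voices to [b]. /zaaneparoeriape/ → zaanebaroeriabe.
Rule 4 (final vowel raising): /e/ is a mid vowel in word-final position, so it raises to [i]. /zaanebaroeriabe/ → zaanebaroeriabi.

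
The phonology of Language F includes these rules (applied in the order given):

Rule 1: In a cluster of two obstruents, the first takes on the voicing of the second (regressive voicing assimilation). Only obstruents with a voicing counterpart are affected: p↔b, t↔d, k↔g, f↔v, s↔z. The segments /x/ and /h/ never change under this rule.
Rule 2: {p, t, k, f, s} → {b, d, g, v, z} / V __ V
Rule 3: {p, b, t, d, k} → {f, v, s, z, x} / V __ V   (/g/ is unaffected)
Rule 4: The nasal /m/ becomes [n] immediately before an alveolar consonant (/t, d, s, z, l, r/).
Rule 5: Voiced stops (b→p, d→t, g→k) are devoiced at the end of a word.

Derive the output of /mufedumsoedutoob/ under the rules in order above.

Rule 1 (regressive voicing assimilation): no segment meets the environment; /mufedumsoedutoob/ is unchanged.
Rule 2 (intervocalic voicing): /f/ is a voiceless obstruent between vowels /u/ and /e/, so it voices to [v]. /t/ is a voiceless obstruent between vowels /u/ and /o/, so it voices to [d]. /mufedumsoedutoob/ → muvedumsoedudoob.
Rule 3 (intervocalic spirantization): /d/ is a stop between vowels /e/ and /u/, so it spirantizes to the fricative [z]. /d/ is a stop between vowels /e/ and /u/, so it spirantizes to the fricative [z]. /d/ is a stop between vowels /u/ and /o/, so it spirantizes to the fricative [z]. /muvedumsoedudoob/ → muvezumsoezuzoob.
Rule 4 (nasal place assimilation): /m/ precedes the alveolar consonant /s/, so it assimilates in place to [n]. /muvezumsoezuzoob/ → muvezunsoezuzoob.
Rule 5 (final devoicing): /b/ is a voiced stop in word-final position, so it devoices to [p]. /muvezunsoezuzoob/ → muvezunsoezuzoop.

muvezunsoezuzoop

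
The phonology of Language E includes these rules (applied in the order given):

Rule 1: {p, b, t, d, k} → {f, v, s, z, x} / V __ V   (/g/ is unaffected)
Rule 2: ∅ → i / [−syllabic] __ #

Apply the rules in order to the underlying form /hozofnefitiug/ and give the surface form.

Rule 1 (intervocalic spirantization): /t/ is a stop between vowels /i/ and /i/, so it spirantizes to the fricative [s]. /hozofnefitiug/ → hozofnefisiug.
Rule 2 (final i-epenthesis): the form ends in the consonant /g/, so [i] is inserted word-finally. /hozofnefisiug/ → hozofnefisiugi.

hozofnefisiugi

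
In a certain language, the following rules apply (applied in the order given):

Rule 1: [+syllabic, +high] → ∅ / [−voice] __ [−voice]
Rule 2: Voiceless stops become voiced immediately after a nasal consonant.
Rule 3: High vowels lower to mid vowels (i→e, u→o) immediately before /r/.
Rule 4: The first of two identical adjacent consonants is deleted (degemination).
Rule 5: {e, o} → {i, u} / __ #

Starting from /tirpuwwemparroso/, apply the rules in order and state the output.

Rule 1 (high vowel syncope): no segment meets the environment; /tirpuwwemparroso/ is unchanged.
Rule 2 (post-nasal voicing): /p/ is a voiceless stop immediately after the nasal /m/, so it voices to [b]. /tirpuwwemparroso/ → tirpuwwembarroso.
Rule 3 (pre-rhotic lowering): /i/ is a high vowel immediately before /r/, so it lowers to [e]. /tirpuwwembarroso/ → terpuwwembarroso.
Rule 4 (degemination): /ww/ is a geminate; the first /w/ deletes. /rr/ is a geminate; the first /r/ deletes. /terpuwwembarroso/ → terpuwembaroso.
Rule 5 (final vowel raising): /o/ is a mid vowel in word-final position, so it raises to [u]. /terpuwembaroso/ → terpuwembarosu.

terpuwembarosu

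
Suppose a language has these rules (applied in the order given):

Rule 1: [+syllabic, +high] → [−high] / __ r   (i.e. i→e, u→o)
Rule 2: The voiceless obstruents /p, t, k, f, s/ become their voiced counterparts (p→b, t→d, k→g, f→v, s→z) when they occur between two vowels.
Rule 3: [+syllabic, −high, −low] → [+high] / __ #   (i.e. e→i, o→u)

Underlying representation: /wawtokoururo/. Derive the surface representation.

wawtogoororu

Rule 1 (pre-rhotic lowering): /u/ is a high vowel immediately before /r/, so it lowers to [o]. /u/ is a high vowel immediately before /r/, so it lowers to [o]. /wawtokoururo/ → wawtokoororo.
Rule 2 (intervocalic voicing): /k/ is a voiceless obstruent between vowels /o/ and /o/, so it voices to [g]. /wawtokoororo/ → wawtogoororo.
Rule 3 (final vowel raising): /o/ is a mid vowel in word-final position, so it raises to [u]. /wawtogoororo/ → wawtogoororu.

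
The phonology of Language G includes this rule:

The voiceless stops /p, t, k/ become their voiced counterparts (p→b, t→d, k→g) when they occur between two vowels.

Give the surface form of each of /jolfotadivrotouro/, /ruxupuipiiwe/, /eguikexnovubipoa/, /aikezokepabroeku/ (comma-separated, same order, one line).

/jolfotadivrotouro/: /t/ is a voiceless stop between vowels /o/ and /a/, so it voices to [d]. /t/ is a voiceless stop between vowels /o/ and /o/, so it voices to [d]. → [jolfodadivrodouro].
/ruxupuipiiwe/: /p/ is a voiceless stop between vowels /u/ and /u/, so it voices to [b]. /p/ is a voiceless stop between vowels /i/ and /i/, so it voices to [b]. → [ruxubuibiiwe].
/eguikexnovubipoa/: /k/ is a voiceless stop between vowels /i/ and /e/, so it voices to [g]. /p/ is a voiceless stop between vowels /i/ and /o/, so it voices to [b]. → [eguigexnovubiboa].
/aikezokepabroeku/: /k/ is a voiceless stop between vowels /i/ and /e/, so it voices to [g]. /k/ is a voiceless stop between vowels /o/ and /e/, so it voices to [g]. /p/ is a voiceless stop between vowels /e/ and /a/, so it voices to [b]. /k/ is a voiceless stop between vowels /e/ and /u/, so it voices to [g]. → [aigezogebabroegu].

jolfodadivrodouro, ruxubuibiiwe, eguigexnovubiboa, aigezogebabroegu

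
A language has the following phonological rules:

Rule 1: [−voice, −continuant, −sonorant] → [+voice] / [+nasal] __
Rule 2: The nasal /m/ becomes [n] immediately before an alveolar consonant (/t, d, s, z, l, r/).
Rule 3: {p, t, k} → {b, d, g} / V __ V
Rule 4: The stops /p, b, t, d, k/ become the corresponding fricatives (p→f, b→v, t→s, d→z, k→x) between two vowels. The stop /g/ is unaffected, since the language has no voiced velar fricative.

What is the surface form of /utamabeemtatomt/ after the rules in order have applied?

Rule 1 (post-nasal voicing): /t/ is a voiceless stop immediately after the nasal /m/, so it voices to [d]. /t/ is a voiceless stop immediately after the nasal /m/, so it voices to [d]. /utamabeemtatomt/ → utamabeemdatomd.
Rule 2 (nasal place assimilation): /m/ precedes the alveolar consonant /d/, so it assimilates in place to [n]. /m/ precedes the alveolar consonant /d/, so it assimilates in place to [n]. /utamabeemdatomd/ → utamabeendatond.
Rule 3 (intervocalic voicing): /t/ is a voiceless stop between vowels /u/ and /a/, so it voices to [d]. /t/ is a voiceless stop between vowels /a/ and /o/, so it voices to [d]. /utamabeendatond/ → udamabeendadond.
Rule 4 (intervocalic spirantization): /d/ is a stop between vowels /u/ and /a/, so it spirantizes to the fricative [z]. /b/ is a stop between vowels /a/ and /e/, so it spirantizes to the fricative [v]. /d/ is a stop between vowels /a/ and /o/, so it spirantizes to the fricative [z]. /udamabeendadond/ → uzamaveendazond.

uzamaveendazond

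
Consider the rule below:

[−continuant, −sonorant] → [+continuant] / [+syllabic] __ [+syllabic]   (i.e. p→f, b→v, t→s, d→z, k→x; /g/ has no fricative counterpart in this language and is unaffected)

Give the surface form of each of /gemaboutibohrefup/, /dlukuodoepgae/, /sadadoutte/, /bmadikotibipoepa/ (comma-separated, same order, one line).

gemavousivohrefup, dluxuozoepgae, sazazoutte, bmazixosivifoefa

/gemaboutibohrefup/: /b/ is a stop between vowels /a/ and /o/, so it spirantizes to the fricative [v]. /t/ is a stop between vowels /u/ and /i/, so it spirantizes to the fricative [s]. /b/ is a stop between vowels /i/ and /o/, so it spirantizes to the fricative [v]. → [gemavousivohrefup].
/dlukuodoepgae/: /k/ is a stop between vowels /u/ and /u/, so it spirantizes to the fricative [x]. /d/ is a stop between vowels /o/ and /o/, so it spirantizes to the fricative [z]. → [dluxuozoepgae].
/sadadoutte/: /d/ is a stop between vowels /a/ and /a/, so it spirantizes to the fricative [z]. /d/ is a stop between vowels /a/ and /o/, so it spirantizes to the fricative [z]. → [sazazoutte].
/bmadikotibipoepa/: /d/ is a stop between vowels /a/ and /i/, so it spirantizes to the fricative [z]. /k/ is a stop between vowels /i/ and /o/, so it spirantizes to the fricative [x]. /t/ is a stop between vowels /o/ and /i/, so it spirantizes to the fricative [s]. /b/ is a stop between vowels /i/ and /i/, so it spirantizes to the fricative [v]. /p/ is a stop between vowels /i/ and /o/, so it spirantizes to the fricative [f]. /p/ is a stop between vowels /e/ and /a/, so it spirantizes to the fricative [f]. → [bmazixosivifoefa].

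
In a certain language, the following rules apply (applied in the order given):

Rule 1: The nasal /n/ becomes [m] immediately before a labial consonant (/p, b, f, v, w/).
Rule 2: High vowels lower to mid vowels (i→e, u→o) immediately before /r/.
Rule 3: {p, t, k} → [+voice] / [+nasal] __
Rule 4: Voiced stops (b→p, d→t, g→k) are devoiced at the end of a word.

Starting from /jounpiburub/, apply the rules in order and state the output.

Rule 1 (nasal place assimilation): /n/ precedes the labial consonant /p/, so it assimilates in place to [m]. /jounpiburub/ → joumpiburub.
Rule 2 (pre-rhotic lowering): /u/ is a high vowel immediately before /r/, so it lowers to [o]. /joumpiburub/ → joumpiborub.
Rule 3 (post-nasal voicing): /p/ is a voiceless stop immediately after the nasal /m/, so it voices to [b]. /joumpiborub/ → joumbiborub.
Rule 4 (final devoicing): /b/ is a voiced stop in word-final position, so it devoices to [p]. /joumbiborub/ → joumbiborup.

joumbiborup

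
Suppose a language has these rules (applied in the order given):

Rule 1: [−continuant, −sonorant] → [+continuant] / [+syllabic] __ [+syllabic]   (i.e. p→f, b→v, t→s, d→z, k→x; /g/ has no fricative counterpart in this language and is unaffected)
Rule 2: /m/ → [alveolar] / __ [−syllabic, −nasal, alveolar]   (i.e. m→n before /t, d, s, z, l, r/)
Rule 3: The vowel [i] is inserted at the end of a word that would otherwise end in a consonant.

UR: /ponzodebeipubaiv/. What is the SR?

Rule 1 (intervocalic spirantization): /d/ is a stop between vowels /o/ and /e/, so it spirantizes to the fricative [z]. /b/ is a stop between vowels /e/ and /e/, so it spirantizes to the fricative [v]. /p/ is a stop between vowels /i/ and /u/, so it spirantizes to the fricative [f]. /b/ is a stop between vowels /u/ and /a/, so it spirantizes to the fricative [v]. /ponzodebeipubaiv/ → ponzozeveifuvaiv.
Rule 2 (nasal place assimilation): no segment meets the environment; /ponzozeveifuvaiv/ is unchanged.
Rule 3 (final i-epenthesis): the form ends in the consonant /v/, so [i] is inserted word-finally. /ponzozeveifuvaiv/ → ponzozeveifuvaivi.

ponzozeveifuvaivi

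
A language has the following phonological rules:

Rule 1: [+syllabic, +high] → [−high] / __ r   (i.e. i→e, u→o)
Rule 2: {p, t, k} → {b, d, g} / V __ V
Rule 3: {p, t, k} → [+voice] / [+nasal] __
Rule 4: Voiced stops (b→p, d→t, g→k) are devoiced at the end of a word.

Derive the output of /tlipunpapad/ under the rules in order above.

Rule 1 (pre-rhotic lowering): no segment meets the environment; /tlipunpapad/ is unchanged.
Rule 2 (intervocalic voicing): /p/ is a voiceless stop between vowels /i/ and /u/, so it voices to [b]. /p/ is a voiceless stop between vowels /a/ and /a/, so it voices to [b]. /tlipunpapad/ → tlibunpabad.
Rule 3 (post-nasal voicing): /p/ is a voiceless stop immediately after the nasal /n/, so it voices to [b]. /tlibunpabad/ → tlibunbabad.
Rule 4 (final devoicing): /d/ is a voiced stop in word-final position, so it devoices to [t]. /tlibunbabad/ → tlibunbabat.

tlibunbabat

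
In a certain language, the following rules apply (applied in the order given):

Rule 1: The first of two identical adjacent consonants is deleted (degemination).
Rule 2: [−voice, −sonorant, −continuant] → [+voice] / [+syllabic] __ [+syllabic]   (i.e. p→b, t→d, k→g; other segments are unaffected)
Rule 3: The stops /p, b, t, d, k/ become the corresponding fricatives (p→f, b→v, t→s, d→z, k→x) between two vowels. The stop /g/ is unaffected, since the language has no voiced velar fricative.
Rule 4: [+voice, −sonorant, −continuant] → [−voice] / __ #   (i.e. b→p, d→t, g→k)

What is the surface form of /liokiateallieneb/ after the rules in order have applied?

Rule 1 (degemination): /ll/ is a geminate; the first /l/ deletes. /liokiateallieneb/ → liokiatealieneb.
Rule 2 (intervocalic voicing): /k/ is a voiceless stop between vowels /o/ and /i/, so it voices to [g]. /t/ is a voiceless stop between vowels /a/ and /e/, so it voices to [d]. /liokiatealieneb/ → liogiadealieneb.
Rule 3 (intervocalic spirantization): /d/ is a stop between vowels /a/ and /e/, so it spirantizes to the fricative [z]. /liogiadealieneb/ → liogiazealieneb.
Rule 4 (final devoicing): /b/ is a voiced stop in word-final position, so it devoices to [p]. /liogiazealieneb/ → liogiazealienep.

liogiazealienep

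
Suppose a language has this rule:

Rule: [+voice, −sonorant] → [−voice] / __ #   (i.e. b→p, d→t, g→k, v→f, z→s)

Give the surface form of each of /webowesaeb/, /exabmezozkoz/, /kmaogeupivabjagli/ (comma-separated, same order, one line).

/webowesaeb/: /b/ is a voiced obstruent in word-final position, so it devoices to [p]. → [webowesaep].
/exabmezozkoz/: /z/ is a voiced obstruent in word-final position, so it devoices to [s]. → [exabmezozkos].
/kmaogeupivabjagli/: the rule's environment is not met; surfaces unchanged as [kmaogeupivabjagli].

webowesaep, exabmezozkos, kmaogeupivabjagli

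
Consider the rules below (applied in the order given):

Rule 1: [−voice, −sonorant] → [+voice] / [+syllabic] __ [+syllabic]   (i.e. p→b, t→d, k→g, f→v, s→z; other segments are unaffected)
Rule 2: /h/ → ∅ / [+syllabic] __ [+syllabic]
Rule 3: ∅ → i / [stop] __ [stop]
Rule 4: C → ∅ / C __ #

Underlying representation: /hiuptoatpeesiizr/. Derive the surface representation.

Rule 1 (intervocalic voicing): /s/ is a voiceless obstruent between vowels /e/ and /i/, so it voices to [z]. /hiuptoatpeesiizr/ → hiuptoatpeeziizr.
Rule 2 (intervocalic h-deletion): no segment meets the environment; /hiuptoatpeeziizr/ is unchanged.
Rule 3 (stop-cluster i-epenthesis): /p/ and /t/ form a stop–stop cluster, so [i] is inserted between them. /t/ and /p/ form a stop–stop cluster, so [i] is inserted between them. /hiuptoatpeeziizr/ → hiupitoatipeeziizr.
Rule 4 (final cluster simplification): /r/ is the second consonant of a word-final cluster /zr/, so it deletes. /hiupitoatipeeziizr/ → hiupitoatipeeziiz.

hiupitoatipeeziiz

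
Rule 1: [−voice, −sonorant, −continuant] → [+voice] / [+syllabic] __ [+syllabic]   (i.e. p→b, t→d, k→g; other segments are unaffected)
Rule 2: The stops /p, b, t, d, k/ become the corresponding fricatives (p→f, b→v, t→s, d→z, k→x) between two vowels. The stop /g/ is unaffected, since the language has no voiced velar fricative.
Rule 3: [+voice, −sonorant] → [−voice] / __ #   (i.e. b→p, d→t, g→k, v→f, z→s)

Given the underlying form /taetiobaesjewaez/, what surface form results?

Rule 1 (intervocalic voicing): /t/ is a voiceless stop between vowels /e/ and /i/, so it voices to [d]. /taetiobaesjewaez/ → taediobaesjewaez.
Rule 2 (intervocalic spirantization): /d/ is a stop between vowels /e/ and /i/, so it spirantizes to the fricative [z]. /b/ is a stop between vowels /o/ and /a/, so it spirantizes to the fricative [v]. /taediobaesjewaez/ → taeziovaesjewaez.
Rule 3 (final devoicing): /z/ is a voiced obstruent in word-final position, so it devoices to [s]. /taeziovaesjewaez/ → taeziovaesjewaes.

taeziovaesjewaes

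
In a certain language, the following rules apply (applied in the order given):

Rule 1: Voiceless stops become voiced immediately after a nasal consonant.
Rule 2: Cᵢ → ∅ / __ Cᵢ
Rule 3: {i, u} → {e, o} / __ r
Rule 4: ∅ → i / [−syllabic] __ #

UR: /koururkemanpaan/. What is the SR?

koororkemanbaani

Rule 1 (post-nasal voicing): /p/ is a voiceless stop immediately after the nasal /n/, so it voices to [b]. /koururkemanpaan/ → koururkemanbaan.
Rule 2 (degemination): no segment meets the environment; /koururkemanbaan/ is unchanged.
Rule 3 (pre-rhotic lowering): /u/ is a high vowel immediately before /r/, so it lowers to [o]. /u/ is a high vowel immediately before /r/, so it lowers to [o]. /koururkemanbaan/ → koororkemanbaan.
Rule 4 (final i-epenthesis): the form ends in the consonant /n/, so [i] is inserted word-finally. /koororkemanbaan/ → koororkemanbaani.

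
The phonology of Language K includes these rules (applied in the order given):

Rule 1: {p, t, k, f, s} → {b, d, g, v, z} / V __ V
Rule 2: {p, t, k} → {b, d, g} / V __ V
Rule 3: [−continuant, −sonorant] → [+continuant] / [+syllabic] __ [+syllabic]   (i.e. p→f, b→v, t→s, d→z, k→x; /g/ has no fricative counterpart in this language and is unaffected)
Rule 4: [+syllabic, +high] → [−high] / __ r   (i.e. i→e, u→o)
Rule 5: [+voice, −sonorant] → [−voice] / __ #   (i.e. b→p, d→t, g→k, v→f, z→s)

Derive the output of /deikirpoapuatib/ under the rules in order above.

deigerpoavuazip

Rule 1 (intervocalic voicing): /k/ is a voiceless obstruent between vowels /i/ and /i/, so it voices to [g]. /p/ is a voiceless obstruent between vowels /a/ and /u/, so it voices to [b]. /t/ is a voiceless obstruent between vowels /a/ and /i/, so it voices to [d]. /deikirpoapuatib/ → deigirpoabuadib.
Rule 2 (intervocalic voicing): no segment meets the environment; /deigirpoabuadib/ is unchanged.
Rule 3 (intervocalic spirantization): /b/ is a stop between vowels /a/ and /u/, so it spirantizes to the fricative [v]. /d/ is a stop between vowels /a/ and /i/, so it spirantizes to the fricative [z]. /deigirpoabuadib/ → deigirpoavuazib.
Rule 4 (pre-rhotic lowering): /i/ is a high vowel immediately before /r/, so it lowers to [e]. /deigirpoavuazib/ → deigerpoavuazib.
Rule 5 (final devoicing): /b/ is a voiced obstruent in word-final position, so it devoices to [p]. /deigerpoavuazib/ → deigerpoavuazip.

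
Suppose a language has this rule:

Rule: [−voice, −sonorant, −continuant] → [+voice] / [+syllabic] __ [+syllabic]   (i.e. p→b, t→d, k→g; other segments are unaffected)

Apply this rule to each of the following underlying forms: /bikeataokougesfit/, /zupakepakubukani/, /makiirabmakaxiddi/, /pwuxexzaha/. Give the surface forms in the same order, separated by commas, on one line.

bigeadaogougesfit, zubagebagubugani, magiirabmagaxiddi, pwuxexzaha

/bikeataokougesfit/: /k/ is a voiceless stop between vowels /i/ and /e/, so it voices to [g]. /t/ is a voiceless stop between vowels /a/ and /a/, so it voices to [d]. /k/ is a voiceless stop between vowels /o/ and /o/, so it voices to [g]. → [bigeadaogougesfit].
/zupakepakubukani/: /p/ is a voiceless stop between vowels /u/ and /a/, so it voices to [b]. /k/ is a voiceless stop between vowels /a/ and /e/, so it voices to [g]. /p/ is a voiceless stop between vowels /e/ and /a/, so it voices to [b]. /k/ is a voiceless stop between vowels /a/ and /u/, so it voices to [g]. /k/ is a voiceless stop between vowels /u/ and /a/, so it voices to [g]. → [zubagebagubugani].
/makiirabmakaxiddi/: /k/ is a voiceless stop between vowels /a/ and /i/, so it voices to [g]. /k/ is a voiceless stop between vowels /a/ and /a/, so it voices to [g]. → [magiirabmagaxiddi].
/pwuxexzaha/: the rule's environment is not met; surfaces unchanged as [pwuxexzaha].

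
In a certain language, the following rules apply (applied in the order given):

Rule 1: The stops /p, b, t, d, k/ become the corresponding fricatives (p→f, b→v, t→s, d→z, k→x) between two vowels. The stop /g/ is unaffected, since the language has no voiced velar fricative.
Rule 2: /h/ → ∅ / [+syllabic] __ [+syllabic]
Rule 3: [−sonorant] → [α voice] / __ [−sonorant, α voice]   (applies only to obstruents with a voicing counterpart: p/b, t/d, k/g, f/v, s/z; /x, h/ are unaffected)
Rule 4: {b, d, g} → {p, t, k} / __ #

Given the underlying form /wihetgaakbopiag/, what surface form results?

Rule 1 (intervocalic spirantization): /p/ is a stop between vowels /o/ and /i/, so it spirantizes to the fricative [f]. /wihetgaakbopiag/ → wihetgaakbofiag.
Rule 2 (intervocalic h-deletion): /h/ occurs between vowels /i/ and /e/, so it deletes. /wihetgaakbofiag/ → wietgaakbofiag.
Rule 3 (regressive voicing assimilation): /t/ precedes the voiced obstruent /g/, so it voices to [d] by assimilation. /k/ precedes the voiced obstruent /b/, so it voices to [g] by assimilation. /wietgaakbofiag/ → wiedgaagbofiag.
Rule 4 (final devoicing): /g/ is a voiced stop in word-final position, so it devoices to [k]. /wiedgaagbofiag/ → wiedgaagbofiak.

wiedgaagbofiak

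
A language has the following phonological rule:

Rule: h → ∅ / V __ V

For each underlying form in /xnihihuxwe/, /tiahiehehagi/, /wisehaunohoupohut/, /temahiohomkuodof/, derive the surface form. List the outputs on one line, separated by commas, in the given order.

xniiuxwe, tiaieeagi, wiseaunooupout, temaioomkuodof

/xnihihuxwe/: /h/ occurs between vowels /i/ and /i/, so it deletes. /h/ occurs between vowels /i/ and /u/, so it deletes. → [xniiuxwe].
/tiahiehehagi/: /h/ occurs between vowels /a/ and /i/, so it deletes. /h/ occurs between vowels /e/ and /e/, so it deletes. /h/ occurs between vowels /e/ and /a/, so it deletes. → [tiaieeagi].
/wisehaunohoupohut/: /h/ occurs between vowels /e/ and /a/, so it deletes. /h/ occurs between vowels /o/ and /o/, so it deletes. /h/ occurs between vowels /o/ and /u/, so it deletes. → [wiseaunooupout].
/temahiohomkuodof/: /h/ occurs between vowels /a/ and /i/, so it deletes. /h/ occurs between vowels /o/ and /o/, so it deletes. → [temaioomkuodof].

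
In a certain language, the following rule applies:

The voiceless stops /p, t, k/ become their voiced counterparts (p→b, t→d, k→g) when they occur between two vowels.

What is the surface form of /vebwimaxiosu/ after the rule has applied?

vebwimaxiosu

No segment of /vebwimaxiosu/ meets the structural description of the rule, so the form surfaces unchanged.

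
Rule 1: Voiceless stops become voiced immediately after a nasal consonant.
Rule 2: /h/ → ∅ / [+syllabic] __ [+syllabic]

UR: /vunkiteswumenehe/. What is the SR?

vungiteswumenee

Rule 1 (post-nasal voicing): /k/ is a voiceless stop immediately after the nasal /n/, so it voices to [g]. /vunkiteswumenehe/ → vungiteswumenehe.
Rule 2 (intervocalic h-deletion): /h/ occurs between vowels /e/ and /e/, so it deletes. /vungiteswumenehe/ → vungiteswumenee.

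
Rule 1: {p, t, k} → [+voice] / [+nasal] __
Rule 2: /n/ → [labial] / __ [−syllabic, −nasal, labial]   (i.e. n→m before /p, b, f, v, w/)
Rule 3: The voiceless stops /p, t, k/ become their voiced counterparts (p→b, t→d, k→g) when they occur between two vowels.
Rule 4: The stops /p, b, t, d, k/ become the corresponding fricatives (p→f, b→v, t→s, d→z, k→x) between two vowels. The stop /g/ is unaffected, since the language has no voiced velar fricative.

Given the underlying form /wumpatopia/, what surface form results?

Rule 1 (post-nasal voicing): /p/ is a voiceless stop immediately after the nasal /m/, so it voices to [b]. /wumpatopia/ → wumbatopia.
Rule 2 (nasal place assimilation): no segment meets the environment; /wumbatopia/ is unchanged.
Rule 3 (intervocalic voicing): /t/ is a voiceless stop between vowels /a/ and /o/, so it voices to [d]. /p/ is a voiceless stop between vowels /o/ and /i/, so it voices to [b]. /wumbatopia/ → wumbadobia.
Rule 4 (intervocalic spirantization): /d/ is a stop between vowels /a/ and /o/, so it spirantizes to the fricative [z]. /b/ is a stop between vowels /o/ and /i/, so it spirantizes to the fricative [v]. /wumbadobia/ → wumbazovia.

wumbazovia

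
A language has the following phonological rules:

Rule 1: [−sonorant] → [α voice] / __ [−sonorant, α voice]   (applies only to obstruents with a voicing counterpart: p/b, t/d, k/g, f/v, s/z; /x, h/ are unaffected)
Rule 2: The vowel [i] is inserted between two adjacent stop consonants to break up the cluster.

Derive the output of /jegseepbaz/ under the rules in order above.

jekseebibaz

Rule 1 (regressive voicing assimilation): /g/ precedes the voiceless obstruent /s/, so it devoices to [k] by assimilation. /p/ precedes the voiced obstruent /b/, so it voices to [b] by assimilation. /jegseepbaz/ → jekseebbaz.
Rule 2 (stop-cluster i-epenthesis): /b/ and /b/ form a stop–stop cluster, so [i] is inserted between them. /jekseebbaz/ → jekseebibaz.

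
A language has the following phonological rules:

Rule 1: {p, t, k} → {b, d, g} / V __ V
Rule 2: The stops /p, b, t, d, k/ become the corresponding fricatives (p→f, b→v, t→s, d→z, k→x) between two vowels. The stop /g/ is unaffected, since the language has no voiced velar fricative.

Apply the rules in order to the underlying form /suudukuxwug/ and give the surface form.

suuzuguxwug

Rule 1 (intervocalic voicing): /k/ is a voiceless stop between vowels /u/ and /u/, so it voices to [g]. /suudukuxwug/ → suuduguxwug.
Rule 2 (intervocalic spirantization): /d/ is a stop between vowels /u/ and /u/, so it spirantizes to the fricative [z]. /suuduguxwug/ → suuzuguxwug.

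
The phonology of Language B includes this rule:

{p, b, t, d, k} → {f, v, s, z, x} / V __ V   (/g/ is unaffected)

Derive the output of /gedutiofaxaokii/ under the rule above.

gezusiofaxaoxii

/d/ is a stop between vowels /e/ and /u/, so it spirantizes to the fricative [z].
/t/ is a stop between vowels /u/ and /i/, so it spirantizes to the fricative [s].
/k/ is a stop between vowels /o/ and /i/, so it spirantizes to the fricative [x].
Surface form: [gezusiofaxaoxii].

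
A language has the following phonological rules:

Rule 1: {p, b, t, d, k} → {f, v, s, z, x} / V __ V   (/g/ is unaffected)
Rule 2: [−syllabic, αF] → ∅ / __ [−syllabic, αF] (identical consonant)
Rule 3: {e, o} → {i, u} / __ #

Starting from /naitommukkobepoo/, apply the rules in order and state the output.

Rule 1 (intervocalic spirantization): /t/ is a stop between vowels /i/ and /o/, so it spirantizes to the fricative [s]. /b/ is a stop between vowels /o/ and /e/, so it spirantizes to the fricative [v]. /p/ is a stop between vowels /e/ and /o/, so it spirantizes to the fricative [f]. /naitommukkobepoo/ → naisommukkovefoo.
Rule 2 (degemination): /mm/ is a geminate; the first /m/ deletes. /kk/ is a geminate; the first /k/ deletes. /naisommukkovefoo/ → naisomukovefoo.
Rule 3 (final vowel raising): /o/ is a mid vowel in word-final position, so it raises to [u]. /naisomukovefoo/ → naisomukovefou.

naisomukovefou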